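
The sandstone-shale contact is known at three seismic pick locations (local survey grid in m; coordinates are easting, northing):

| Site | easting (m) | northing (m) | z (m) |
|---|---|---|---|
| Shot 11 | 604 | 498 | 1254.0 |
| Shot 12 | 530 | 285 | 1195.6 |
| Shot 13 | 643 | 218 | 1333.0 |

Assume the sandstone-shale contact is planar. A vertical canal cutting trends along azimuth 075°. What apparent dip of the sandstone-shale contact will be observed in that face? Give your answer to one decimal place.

Two edge vectors: Shot 11→Shot 12 = (-74, -213, -58.4), Shot 11→Shot 13 = (39, -280, 79).
Normal n = (Shot 11→Shot 12) × (Shot 11→Shot 13) = (-33179, 3568.4, 29027).
So ∂z/∂easting = −n_x/n_z = 1.14304 and ∂z/∂northing = −n_y/n_z = −0.12293.
Unit vector along 075° is (sin 75°, cos 75°) = (0.9659, 0.2588).
Slope in that direction = a·(0.9659) + b·(0.2588) = 1.07227.
Apparent dip = arctan|1.07227| = 47.0° (true dip is 49.0°, so apparent ≤ true as expected).

47.0°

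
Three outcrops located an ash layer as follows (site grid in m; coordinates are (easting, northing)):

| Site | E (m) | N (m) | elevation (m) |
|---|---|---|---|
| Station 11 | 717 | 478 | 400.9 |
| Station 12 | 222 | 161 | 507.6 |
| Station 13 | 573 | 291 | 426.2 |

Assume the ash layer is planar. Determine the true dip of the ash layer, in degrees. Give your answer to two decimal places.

14.65°

Let the plane be z = a·E + b·N + c.
Station 12−Station 11: −495a − 317b = 106.7;  Station 13−Station 11: −144a − 187b = 25.3.
Solving gives a = −0.25434, b = 0.06056.
Gradient magnitude |∇z| = √(a² + b²) = √(0.06469 + 0.00367) = 0.26145.
True dip = arctan(0.26145) = 14.65°, dipping toward ESE (azimuth ≈ 103°).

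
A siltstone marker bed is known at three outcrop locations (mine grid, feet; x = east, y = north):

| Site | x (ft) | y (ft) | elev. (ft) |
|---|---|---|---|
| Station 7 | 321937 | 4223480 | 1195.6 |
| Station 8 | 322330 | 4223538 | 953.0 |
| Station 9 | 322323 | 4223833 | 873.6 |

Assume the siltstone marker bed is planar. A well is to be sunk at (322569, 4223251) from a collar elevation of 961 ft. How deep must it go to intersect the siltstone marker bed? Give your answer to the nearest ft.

Let the plane be z = a·x + b·y + c.
Station 8−Station 7: 393a + 58b = −242.6;  Station 9−Station 7: 386a + 353b = −322.
Solving gives a = −0.57556493, b = −0.28281002.
Then c = 1195.6 − a·321937 − b·4223480 = 1380933.69.
At (322569, 4223251): z_contact = −185659.4 − 1194377.7 + 1380933.69 = 896.6 ft.
Depth below ground = 961 − 896.6 = 64 ft.

64 ft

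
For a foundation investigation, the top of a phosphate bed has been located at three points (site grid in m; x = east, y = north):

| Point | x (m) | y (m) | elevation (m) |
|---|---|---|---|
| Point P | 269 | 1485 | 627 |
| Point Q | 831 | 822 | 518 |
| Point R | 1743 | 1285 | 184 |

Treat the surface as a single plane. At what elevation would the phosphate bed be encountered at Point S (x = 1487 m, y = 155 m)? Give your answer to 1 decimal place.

379.9 m

Two edge vectors: Point P→Point Q = (562, -663, -109), Point P→Point R = (1474, -200, -443).
Normal n = (Point P→Point Q) × (Point P→Point R) = (271909, 88300, 864862).
So ∂z/∂x = −n_x/n_z = −0.314396 and ∂z/∂y = −n_y/n_z = −0.102097.
Intercept c from Point P: 627 + 84.57 + 151.61 = 863.19.
At (1487, 155): z = −467.5 − 15.8 + 863.19 = 379.9 m.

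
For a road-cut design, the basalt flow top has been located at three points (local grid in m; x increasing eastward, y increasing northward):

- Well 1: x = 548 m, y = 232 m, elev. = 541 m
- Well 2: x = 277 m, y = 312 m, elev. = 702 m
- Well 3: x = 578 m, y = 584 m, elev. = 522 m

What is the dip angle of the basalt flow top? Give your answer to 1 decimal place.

30.8°

Let the plane be z = a·x + b·y + c.
Well 2−Well 1: −271a + 80b = 161;  Well 3−Well 1: 30a + 352b = −19.
Solving gives a = −0.59506, b = −0.00326.
Gradient magnitude |∇z| = √(a² + b²) = √(0.35410 + 0.00001) = 0.59507.
True dip = arctan(0.59507) = 30.8°, dipping toward E (azimuth ≈ 090°).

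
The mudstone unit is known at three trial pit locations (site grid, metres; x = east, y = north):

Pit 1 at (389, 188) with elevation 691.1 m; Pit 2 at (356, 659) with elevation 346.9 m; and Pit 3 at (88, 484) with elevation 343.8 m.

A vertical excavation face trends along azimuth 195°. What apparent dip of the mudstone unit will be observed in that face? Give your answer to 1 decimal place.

29.0°

Two edge vectors: Pit 1→Pit 2 = (-33, 471, -344.2), Pit 1→Pit 3 = (-301, 296, -347.3).
Normal n = (Pit 1→Pit 2) × (Pit 1→Pit 3) = (-61695.1, 92143.3, 132003).
So ∂z/∂x = −n_x/n_z = 0.46738 and ∂z/∂y = −n_y/n_z = −0.69804.
Unit vector along 195° is (sin 195°, cos 195°) = (-0.2588, -0.9659).
Slope in that direction = a·(-0.2588) + b·(-0.9659) = 0.55329.
Apparent dip = arctan|0.55329| = 29.0° (true dip is 40.0°, so apparent ≤ true as expected).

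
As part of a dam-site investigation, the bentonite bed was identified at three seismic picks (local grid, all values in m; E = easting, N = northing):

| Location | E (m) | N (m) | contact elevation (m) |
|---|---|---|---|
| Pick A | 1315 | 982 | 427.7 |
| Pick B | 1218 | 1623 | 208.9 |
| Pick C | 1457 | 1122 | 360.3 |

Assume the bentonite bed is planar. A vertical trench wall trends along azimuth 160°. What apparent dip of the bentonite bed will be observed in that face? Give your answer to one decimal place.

Two edge vectors: Pick A→Pick B = (-97, 641, -218.8), Pick A→Pick C = (142, 140, -67.4).
Normal n = (Pick A→Pick B) × (Pick A→Pick C) = (-12571.4, -37607.4, -104602).
So ∂z/∂E = −n_x/n_z = −0.12018 and ∂z/∂N = −n_y/n_z = −0.35953.
Unit vector along 160° is (sin 160°, cos 160°) = (0.3420, -0.9397).
Slope in that direction = a·(0.3420) + b·(-0.9397) = 0.29674.
Apparent dip = arctan|0.29674| = 16.5° (true dip is 20.8°, so apparent ≤ true as expected).

16.5°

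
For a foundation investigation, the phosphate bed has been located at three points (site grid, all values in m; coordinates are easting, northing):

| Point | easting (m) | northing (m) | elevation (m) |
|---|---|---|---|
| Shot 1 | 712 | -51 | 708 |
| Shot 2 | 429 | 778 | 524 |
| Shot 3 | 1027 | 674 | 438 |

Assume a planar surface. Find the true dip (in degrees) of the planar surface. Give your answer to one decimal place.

Let the plane be z = a·easting + b·northing + c.
Shot 2−Shot 1: −283a + 829b = −184;  Shot 3−Shot 1: 315a + 725b = −270.
Solving gives a = −0.19393, b = −0.28816.
Gradient magnitude |∇z| = √(a² + b²) = √(0.03761 + 0.08303) = 0.34733.
True dip = arctan(0.34733) = 19.2°, dipping toward NE (azimuth ≈ 034°).

19.2°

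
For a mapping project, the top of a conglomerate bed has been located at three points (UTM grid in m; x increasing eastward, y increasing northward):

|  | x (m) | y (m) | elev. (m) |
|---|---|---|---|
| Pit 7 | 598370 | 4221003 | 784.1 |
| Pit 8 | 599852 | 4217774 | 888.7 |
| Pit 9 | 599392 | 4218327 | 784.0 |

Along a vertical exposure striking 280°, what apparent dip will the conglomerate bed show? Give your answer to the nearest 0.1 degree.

21.1°

Two edge vectors: Pit 7→Pit 8 = (1482, -3229, 104.6), Pit 7→Pit 9 = (1022, -2676, -0.1).
Normal n = (Pit 7→Pit 8) × (Pit 7→Pit 9) = (280232.5, 107049.4, -665794).
So ∂z/∂x = −n_x/n_z = 0.42090 and ∂z/∂y = −n_y/n_z = 0.16078.
Unit vector along 280° is (sin 280°, cos 280°) = (-0.9848, 0.1736).
Slope in that direction = a·(-0.9848) + b·(0.1736) = −0.38659.
Apparent dip = arctan|0.38659| = 21.1° (true dip is 24.3°, so apparent ≤ true as expected).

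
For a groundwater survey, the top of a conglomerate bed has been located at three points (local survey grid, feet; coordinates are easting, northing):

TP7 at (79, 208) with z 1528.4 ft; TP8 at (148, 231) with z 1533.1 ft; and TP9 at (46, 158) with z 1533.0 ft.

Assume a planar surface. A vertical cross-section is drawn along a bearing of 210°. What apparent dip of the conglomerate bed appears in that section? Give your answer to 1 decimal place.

5.1°

Two edge vectors: TP7→TP8 = (69, 23, 4.7), TP7→TP9 = (-33, -50, 4.6).
Normal n = (TP7→TP8) × (TP7→TP9) = (340.8, -472.5, -2691).
So ∂z/∂easting = −n_x/n_z = 0.12664 and ∂z/∂northing = −n_y/n_z = −0.17559.
Unit vector along 210° is (sin 210°, cos 210°) = (-0.5000, -0.8660).
Slope in that direction = a·(-0.5000) + b·(-0.8660) = 0.08874.
Apparent dip = arctan|0.08874| = 5.1° (true dip is 12.2°, so apparent ≤ true as expected).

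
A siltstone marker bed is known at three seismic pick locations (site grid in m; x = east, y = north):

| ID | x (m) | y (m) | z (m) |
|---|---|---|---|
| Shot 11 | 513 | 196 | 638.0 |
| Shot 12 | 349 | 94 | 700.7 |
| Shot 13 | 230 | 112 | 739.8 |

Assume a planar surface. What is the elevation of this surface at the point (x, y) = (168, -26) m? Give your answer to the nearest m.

Two edge vectors: Shot 11→Shot 12 = (-164, -102, 62.7), Shot 11→Shot 13 = (-283, -84, 101.8).
Normal n = (Shot 11→Shot 12) × (Shot 11→Shot 13) = (-5116.8, -1048.9, -15090).
So ∂z/∂x = −n_x/n_z = −0.33909 and ∂z/∂y = −n_y/n_z = −0.06951.
Intercept c from Shot 11: 638 + 173.95 + 13.62 = 825.57.
At (168, -26): z = −57.0 + 1.8 + 825.57 = 770.4 m.

770 m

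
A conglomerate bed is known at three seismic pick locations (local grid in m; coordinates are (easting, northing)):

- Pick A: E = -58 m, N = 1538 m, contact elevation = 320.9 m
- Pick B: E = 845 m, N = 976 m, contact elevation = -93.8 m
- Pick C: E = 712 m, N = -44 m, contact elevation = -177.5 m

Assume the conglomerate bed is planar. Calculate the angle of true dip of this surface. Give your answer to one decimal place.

21.8°

Let the plane be z = a·E + b·N + c.
Pick B−Pick A: 903a − 562b = −414.7;  Pick C−Pick A: 770a − 1582b = −498.4.
Solving gives a = −0.37754, b = 0.13129.
Gradient magnitude |∇z| = √(a² + b²) = √(0.14253 + 0.01724) = 0.39971.
True dip = arctan(0.39971) = 21.8°, dipping toward ESE (azimuth ≈ 109°).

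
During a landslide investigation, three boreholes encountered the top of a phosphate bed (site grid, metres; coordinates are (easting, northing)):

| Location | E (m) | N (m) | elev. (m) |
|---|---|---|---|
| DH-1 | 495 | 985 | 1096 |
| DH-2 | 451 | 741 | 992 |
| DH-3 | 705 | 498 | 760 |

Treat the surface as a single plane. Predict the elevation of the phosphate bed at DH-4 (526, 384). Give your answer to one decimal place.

779.7 m

Let the plane be z = a·E + b·N + c.
DH-2−DH-1: −44a − 244b = −104;  DH-3−DH-1: 210a − 487b = −336.
Solving gives a = −0.43122, b = 0.50399.
Then c = 1096 − a·495 − b·985 = 813.02.
At (526, 384): z = −226.8 + 193.5 + 813.02 = 779.7 m.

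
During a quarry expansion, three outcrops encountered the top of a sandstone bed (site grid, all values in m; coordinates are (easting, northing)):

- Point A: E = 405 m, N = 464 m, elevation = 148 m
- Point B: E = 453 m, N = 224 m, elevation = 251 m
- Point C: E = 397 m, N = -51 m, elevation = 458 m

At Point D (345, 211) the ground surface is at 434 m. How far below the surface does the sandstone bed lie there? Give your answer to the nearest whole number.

89 m

Two edge vectors: Point A→Point B = (48, -240, 103), Point A→Point C = (-8, -515, 310).
Normal n = (Point A→Point B) × (Point A→Point C) = (-21355, -15704, -26640).
So ∂z/∂E = −n_x/n_z = −0.80161 and ∂z/∂N = −n_y/n_z = −0.58949.
Intercept c from Point A: 148 + 324.65 + 273.52 = 746.18.
At (345, 211): z_contact = −276.6 − 124.4 + 746.18 = 345.2 m.
Depth below ground = 434 − 345.2 = 89 m.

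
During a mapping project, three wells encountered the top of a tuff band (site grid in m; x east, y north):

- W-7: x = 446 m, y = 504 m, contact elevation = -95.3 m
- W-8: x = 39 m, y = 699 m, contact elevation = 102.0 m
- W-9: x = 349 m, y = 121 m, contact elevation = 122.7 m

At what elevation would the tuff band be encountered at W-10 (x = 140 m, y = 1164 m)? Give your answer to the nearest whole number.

Two edge vectors: W-7→W-8 = (-407, 195, 197.3), W-7→W-9 = (-97, -383, 218).
Normal n = (W-7→W-8) × (W-7→W-9) = (118075.9, 69587.9, 174796).
So ∂z/∂x = −n_x/n_z = −0.67551 and ∂z/∂y = −n_y/n_z = −0.39811.
Intercept c from W-7: -95.3 + 301.28 + 200.65 = 406.62.
At (140, 1164): z = −94.6 − 463.4 + 406.62 = -151.3 m.

-151 m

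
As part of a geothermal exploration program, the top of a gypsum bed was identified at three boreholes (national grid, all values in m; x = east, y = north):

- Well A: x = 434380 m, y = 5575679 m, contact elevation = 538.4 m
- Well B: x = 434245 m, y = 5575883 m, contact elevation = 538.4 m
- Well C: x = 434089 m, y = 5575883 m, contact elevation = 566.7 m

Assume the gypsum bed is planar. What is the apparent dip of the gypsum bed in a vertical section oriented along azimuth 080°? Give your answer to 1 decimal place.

Let the plane be z = a·x + b·y + c.
Well B−Well A: −135a + 204b = 0;  Well C−Well A: −291a + 204b = 28.3.
Solving gives a = −0.18141, b = −0.12005.
Unit vector along 080° is (sin 80°, cos 80°) = (0.9848, 0.1736).
Slope in that direction = a·(0.9848) + b·(0.1736) = −0.19950.
Apparent dip = arctan|0.19950| = 11.3° (true dip is 12.3°, so apparent ≤ true as expected).

11.3°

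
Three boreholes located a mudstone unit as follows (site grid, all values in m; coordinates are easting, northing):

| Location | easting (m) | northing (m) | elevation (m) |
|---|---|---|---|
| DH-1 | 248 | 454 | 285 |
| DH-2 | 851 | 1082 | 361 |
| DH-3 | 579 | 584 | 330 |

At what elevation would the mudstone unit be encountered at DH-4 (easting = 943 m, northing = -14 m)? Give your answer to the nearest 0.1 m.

Let the plane be z = a·easting + b·northing + c.
DH-2−DH-1: 603a + 628b = 76;  DH-3−DH-1: 331a + 130b = 45.
Solving gives a = 0.141955, b = −0.015284.
Then c = 285 − a·248 − b·454 = 256.73.
At (943, -14): z = 133.9 + 0.2 + 256.73 = 390.8 m.

390.8 m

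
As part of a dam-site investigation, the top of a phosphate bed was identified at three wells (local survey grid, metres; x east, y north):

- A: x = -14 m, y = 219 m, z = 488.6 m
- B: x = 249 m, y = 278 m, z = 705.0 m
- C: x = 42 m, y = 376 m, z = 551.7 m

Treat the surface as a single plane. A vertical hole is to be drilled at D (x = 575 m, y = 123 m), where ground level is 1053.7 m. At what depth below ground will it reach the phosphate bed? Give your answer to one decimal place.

107.3 m

Two edge vectors: A→B = (263, 59, 216.4), A→C = (56, 157, 63.1).
Normal n = (A→B) × (A→C) = (-30251.9, -4476.9, 37987).
So ∂z/∂x = −n_x/n_z = 0.79638 and ∂z/∂y = −n_y/n_z = 0.11785.
Intercept c from A: 488.6 + 11.15 − 25.81 = 473.94.
At (575, 123): z_contact = 457.92 + 14.50 + 473.94 = 946.35 m.
Depth below ground = 1053.7 − 946.35 = 107.3 m.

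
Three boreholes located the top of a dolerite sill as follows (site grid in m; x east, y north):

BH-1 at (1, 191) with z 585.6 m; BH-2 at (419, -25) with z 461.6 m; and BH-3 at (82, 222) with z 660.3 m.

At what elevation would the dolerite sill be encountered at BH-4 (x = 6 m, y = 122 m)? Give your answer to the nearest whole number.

Let the plane be z = a·x + b·y + c.
BH-2−BH-1: 418a − 216b = −124;  BH-3−BH-1: 81a + 31b = 74.7.
Solving gives a = 0.40360, b = 1.35511.
Then c = 585.6 − a·1 − b·191 = 326.37.
At (6, 122): z = 2.4 + 165.3 + 326.37 = 494.1 m.

494 m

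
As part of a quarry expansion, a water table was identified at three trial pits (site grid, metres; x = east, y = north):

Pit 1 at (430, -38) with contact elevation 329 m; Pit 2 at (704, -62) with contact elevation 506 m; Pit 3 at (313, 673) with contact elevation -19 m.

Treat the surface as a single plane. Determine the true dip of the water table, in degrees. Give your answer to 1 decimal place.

Two edge vectors: Pit 1→Pit 2 = (274, -24, 177), Pit 1→Pit 3 = (-117, 711, -348).
Normal n = (Pit 1→Pit 2) × (Pit 1→Pit 3) = (-117495, 74643, 192006).
So ∂z/∂x = −n_x/n_z = 0.61193 and ∂z/∂y = −n_y/n_z = −0.38875.
Gradient magnitude |∇z| = √(a² + b²) = √(0.37446 + 0.15113) = 0.72498.
True dip = arctan(0.72498) = 35.9°, dipping toward WNW (azimuth ≈ 302°).

35.9°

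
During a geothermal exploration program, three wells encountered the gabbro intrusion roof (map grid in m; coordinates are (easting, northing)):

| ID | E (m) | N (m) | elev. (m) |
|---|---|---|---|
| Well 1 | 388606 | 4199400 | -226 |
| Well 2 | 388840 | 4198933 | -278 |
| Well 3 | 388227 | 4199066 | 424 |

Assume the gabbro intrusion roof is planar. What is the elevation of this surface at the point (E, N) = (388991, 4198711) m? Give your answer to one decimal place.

Two edge vectors: Well 1→Well 2 = (234, -467, -52), Well 1→Well 3 = (-379, -334, 650).
Normal n = (Well 1→Well 2) × (Well 1→Well 3) = (-320918, -132392, -255149).
So ∂z/∂E = −n_x/n_z = −1.257767030 and ∂z/∂N = −n_y/n_z = −0.518881124.
Intercept c from Well 1: -226 + 488775.81 + 2178989.39 = 2667539.21.
At (388991, 4198711): z = −489260.1 − 2178631.9 + 2667539.21 = -352.7 m.

-352.7 m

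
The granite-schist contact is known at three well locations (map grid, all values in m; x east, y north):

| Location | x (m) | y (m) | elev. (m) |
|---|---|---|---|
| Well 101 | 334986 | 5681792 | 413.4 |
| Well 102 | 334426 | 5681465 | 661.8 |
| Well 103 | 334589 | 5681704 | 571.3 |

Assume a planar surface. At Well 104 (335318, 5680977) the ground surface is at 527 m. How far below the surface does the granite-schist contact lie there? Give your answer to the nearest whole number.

133 m

Let the plane be z = a·x + b·y + c.
Well 102−Well 101: −560a − 327b = 248.4;  Well 103−Well 101: −397a − 88b = 157.9.
Solving gives a = −0.36968549, b = −0.12653249.
Then c = 413.4 − a·334986 − b·5681792 = 843184.14.
At (335318, 5680977): z_contact = −123962.2 − 718828.2 + 843184.14 = 393.8 m.
Depth below ground = 527 − 393.8 = 133 m.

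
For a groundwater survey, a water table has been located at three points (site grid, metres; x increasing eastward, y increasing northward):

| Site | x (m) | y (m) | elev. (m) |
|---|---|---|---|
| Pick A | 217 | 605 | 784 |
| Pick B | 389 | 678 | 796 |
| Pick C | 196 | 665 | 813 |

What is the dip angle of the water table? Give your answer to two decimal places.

24.59°

Two edge vectors: Pick A→Pick B = (172, 73, 12), Pick A→Pick C = (-21, 60, 29).
Normal n = (Pick A→Pick B) × (Pick A→Pick C) = (1397, -5240, 11853).
So ∂z/∂x = −n_x/n_z = −0.11786 and ∂z/∂y = −n_y/n_z = 0.44208.
Gradient magnitude |∇z| = √(a² + b²) = √(0.01389 + 0.19544) = 0.45752.
True dip = arctan(0.45752) = 24.59°, dipping toward SSE (azimuth ≈ 165°).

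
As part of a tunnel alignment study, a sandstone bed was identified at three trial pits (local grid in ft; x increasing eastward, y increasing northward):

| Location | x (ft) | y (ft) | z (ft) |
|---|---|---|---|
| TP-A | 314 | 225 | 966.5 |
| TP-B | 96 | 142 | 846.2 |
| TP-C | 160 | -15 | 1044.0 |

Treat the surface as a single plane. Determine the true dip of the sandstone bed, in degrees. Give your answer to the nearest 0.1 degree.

51.7°

Two edge vectors: TP-A→TP-B = (-218, -83, -120.3), TP-A→TP-C = (-154, -240, 77.5).
Normal n = (TP-A→TP-B) × (TP-A→TP-C) = (-35304.5, 35421.2, 39538).
So ∂z/∂x = −n_x/n_z = 0.89293 and ∂z/∂y = −n_y/n_z = −0.89588.
Gradient magnitude |∇z| = √(a² + b²) = √(0.79732 + 0.80260) = 1.26488.
True dip = arctan(1.26488) = 51.7°, dipping toward NW (azimuth ≈ 315°).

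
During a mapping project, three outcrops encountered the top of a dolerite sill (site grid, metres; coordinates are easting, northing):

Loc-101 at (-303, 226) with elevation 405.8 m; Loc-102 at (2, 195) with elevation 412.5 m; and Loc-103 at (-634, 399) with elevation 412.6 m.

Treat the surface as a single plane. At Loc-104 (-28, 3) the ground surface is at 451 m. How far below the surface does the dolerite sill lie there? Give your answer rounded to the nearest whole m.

59 m

Two edge vectors: Loc-101→Loc-102 = (305, -31, 6.7), Loc-101→Loc-103 = (-331, 173, 6.8).
Normal n = (Loc-101→Loc-102) × (Loc-101→Loc-103) = (-1369.9, -4291.7, 42504).
So ∂z/∂easting = −n_x/n_z = 0.03223 and ∂z/∂northing = −n_y/n_z = 0.10097.
Intercept c from Loc-101: 405.8 + 9.77 − 22.82 = 392.75.
At (-28, 3): z_contact = −0.9 + 0.3 + 392.75 = 392.1 m.
Depth below ground = 451 − 392.1 = 59 m.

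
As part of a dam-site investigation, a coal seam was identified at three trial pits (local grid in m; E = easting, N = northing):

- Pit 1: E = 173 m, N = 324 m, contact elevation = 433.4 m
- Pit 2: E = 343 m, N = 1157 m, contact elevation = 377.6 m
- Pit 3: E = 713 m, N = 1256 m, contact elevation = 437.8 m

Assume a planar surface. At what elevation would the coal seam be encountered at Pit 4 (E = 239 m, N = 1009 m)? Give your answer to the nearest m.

Two edge vectors: Pit 1→Pit 2 = (170, 833, -55.8), Pit 1→Pit 3 = (540, 932, 4.4).
Normal n = (Pit 1→Pit 2) × (Pit 1→Pit 3) = (55670.8, -30880, -291380).
So ∂z/∂E = −n_x/n_z = 0.19106 and ∂z/∂N = −n_y/n_z = −0.10598.
Intercept c from Pit 1: 433.4 − 33.05 + 34.34 = 434.68.
At (239, 1009): z = 45.7 − 106.9 + 434.68 = 373.4 m.

373 m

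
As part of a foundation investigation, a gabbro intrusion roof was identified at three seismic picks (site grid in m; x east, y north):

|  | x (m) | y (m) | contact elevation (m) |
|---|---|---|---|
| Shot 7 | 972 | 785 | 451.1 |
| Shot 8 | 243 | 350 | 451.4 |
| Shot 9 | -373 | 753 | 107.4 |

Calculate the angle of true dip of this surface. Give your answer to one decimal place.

Two edge vectors: Shot 7→Shot 8 = (-729, -435, 0.3), Shot 7→Shot 9 = (-1345, -32, -343.7).
Normal n = (Shot 7→Shot 8) × (Shot 7→Shot 9) = (149519.1, -250960.8, -561747).
So ∂z/∂x = −n_x/n_z = 0.26617 and ∂z/∂y = −n_y/n_z = −0.44675.
Gradient magnitude |∇z| = √(a² + b²) = √(0.07085 + 0.19959) = 0.52003.
True dip = arctan(0.52003) = 27.5°, dipping toward NNW (azimuth ≈ 329°).

27.5°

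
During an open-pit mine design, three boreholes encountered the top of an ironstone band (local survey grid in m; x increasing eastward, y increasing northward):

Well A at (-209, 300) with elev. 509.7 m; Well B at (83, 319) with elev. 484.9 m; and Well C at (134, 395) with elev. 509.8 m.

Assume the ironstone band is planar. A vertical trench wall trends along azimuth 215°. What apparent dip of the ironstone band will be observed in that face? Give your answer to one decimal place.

Let the plane be z = a·x + b·y + c.
Well B−Well A: 292a + 19b = −24.8;  Well C−Well A: 343a + 95b = 0.1.
Solving gives a = −0.11110, b = 0.40219.
Unit vector along 215° is (sin 215°, cos 215°) = (-0.5736, -0.8192).
Slope in that direction = a·(-0.5736) + b·(-0.8192) = −0.26573.
Apparent dip = arctan|0.26573| = 14.9° (true dip is 22.6°, so apparent ≤ true as expected).

14.9°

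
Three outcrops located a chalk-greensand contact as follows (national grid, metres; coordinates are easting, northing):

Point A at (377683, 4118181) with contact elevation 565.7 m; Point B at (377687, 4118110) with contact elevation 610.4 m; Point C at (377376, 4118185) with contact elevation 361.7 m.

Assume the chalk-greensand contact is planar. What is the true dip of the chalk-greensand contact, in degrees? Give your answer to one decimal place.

41.5°

Let the plane be z = a·easting + b·northing + c.
Point B−Point A: 4a − 71b = 44.7;  Point C−Point A: −307a + 4b = −204.
Solving gives a = 0.65677, b = −0.59258.
Gradient magnitude |∇z| = √(a² + b²) = √(0.43135 + 0.35115) = 0.88459.
True dip = arctan(0.88459) = 41.5°, dipping toward NW (azimuth ≈ 312°).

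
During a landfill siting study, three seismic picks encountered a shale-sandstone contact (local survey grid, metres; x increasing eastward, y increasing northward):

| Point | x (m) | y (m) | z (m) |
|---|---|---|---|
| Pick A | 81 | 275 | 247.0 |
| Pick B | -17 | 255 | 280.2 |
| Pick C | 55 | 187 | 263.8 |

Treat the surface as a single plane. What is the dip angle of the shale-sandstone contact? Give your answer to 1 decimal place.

18.4°

Let the plane be z = a·x + b·y + c.
Pick B−Pick A: −98a − 20b = 33.2;  Pick C−Pick A: −26a − 88b = 16.8.
Solving gives a = −0.31905, b = −0.09664.
Gradient magnitude |∇z| = √(a² + b²) = √(0.10179 + 0.00934) = 0.33337.
True dip = arctan(0.33337) = 18.4°, dipping toward ENE (azimuth ≈ 073°).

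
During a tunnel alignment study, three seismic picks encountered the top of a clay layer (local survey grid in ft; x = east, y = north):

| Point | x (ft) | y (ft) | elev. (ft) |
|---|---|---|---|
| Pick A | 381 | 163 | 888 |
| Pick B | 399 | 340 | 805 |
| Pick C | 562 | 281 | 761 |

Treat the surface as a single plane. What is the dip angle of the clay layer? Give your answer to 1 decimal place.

Let the plane be z = a·x + b·y + c.
Pick B−Pick A: 18a + 177b = −83;  Pick C−Pick A: 181a + 118b = −127.
Solving gives a = −0.42406, b = −0.42580.
Gradient magnitude |∇z| = √(a² + b²) = √(0.17983 + 0.18131) = 0.60095.
True dip = arctan(0.60095) = 31.0°, dipping toward NE (azimuth ≈ 045°).

31.0°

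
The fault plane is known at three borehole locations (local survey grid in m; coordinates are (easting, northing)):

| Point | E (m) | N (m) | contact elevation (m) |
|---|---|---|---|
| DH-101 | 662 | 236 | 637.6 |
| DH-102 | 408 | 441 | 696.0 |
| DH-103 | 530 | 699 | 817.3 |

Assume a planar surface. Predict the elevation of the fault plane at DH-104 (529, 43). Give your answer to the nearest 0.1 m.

542.3 m

Let the plane be z = a·E + b·N + c.
DH-102−DH-101: −254a + 205b = 58.4;  DH-103−DH-101: −132a + 463b = 179.7.
Solving gives a = 0.10823, b = 0.41898.
Then c = 637.6 − a·662 − b·236 = 467.07.
At (529, 43): z = 57.3 + 18.0 + 467.07 = 542.3 m.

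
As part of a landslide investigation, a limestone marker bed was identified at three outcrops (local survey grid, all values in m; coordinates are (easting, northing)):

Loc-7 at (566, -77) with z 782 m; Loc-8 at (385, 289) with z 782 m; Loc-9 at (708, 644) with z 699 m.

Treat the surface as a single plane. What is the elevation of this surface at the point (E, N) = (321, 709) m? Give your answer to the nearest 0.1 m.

Two edge vectors: Loc-7→Loc-8 = (-181, 366, 0), Loc-7→Loc-9 = (142, 721, -83).
Normal n = (Loc-7→Loc-8) × (Loc-7→Loc-9) = (-30378, -15023, -182473).
So ∂z/∂E = −n_x/n_z = −0.16648 and ∂z/∂N = −n_y/n_z = −0.08233.
Intercept c from Loc-7: 782 + 94.23 − 6.34 = 869.89.
At (321, 709): z = −53.4 − 58.4 + 869.89 = 758.1 m.

758.1 m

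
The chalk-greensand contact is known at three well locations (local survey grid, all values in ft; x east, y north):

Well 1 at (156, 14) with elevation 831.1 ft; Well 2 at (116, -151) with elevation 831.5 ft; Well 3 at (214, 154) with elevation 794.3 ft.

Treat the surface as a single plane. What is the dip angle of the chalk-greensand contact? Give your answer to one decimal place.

57.3°

Two edge vectors: Well 1→Well 2 = (-40, -165, 0.4), Well 1→Well 3 = (58, 140, -36.8).
Normal n = (Well 1→Well 2) × (Well 1→Well 3) = (6016, -1448.8, 3970).
So ∂z/∂x = −n_x/n_z = −1.51537 and ∂z/∂y = −n_y/n_z = 0.36494.
Gradient magnitude |∇z| = √(a² + b²) = √(2.29633 + 0.13318) = 1.55869.
True dip = arctan(1.55869) = 57.3°, dipping toward ESE (azimuth ≈ 104°).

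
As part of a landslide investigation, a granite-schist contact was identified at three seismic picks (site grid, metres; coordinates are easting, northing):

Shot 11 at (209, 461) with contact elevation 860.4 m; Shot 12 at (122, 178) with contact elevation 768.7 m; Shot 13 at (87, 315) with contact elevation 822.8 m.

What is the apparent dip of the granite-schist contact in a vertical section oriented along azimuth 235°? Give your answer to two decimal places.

Two edge vectors: Shot 11→Shot 12 = (-87, -283, -91.7), Shot 11→Shot 13 = (-122, -146, -37.6).
Normal n = (Shot 11→Shot 12) × (Shot 11→Shot 13) = (-2747.4, 7916.2, -21824).
So ∂z/∂easting = −n_x/n_z = −0.12589 and ∂z/∂northing = −n_y/n_z = 0.36273.
Unit vector along 235° is (sin 235°, cos 235°) = (-0.8192, -0.5736).
Slope in that direction = a·(-0.8192) + b·(-0.5736) = −0.10493.
Apparent dip = arctan|0.10493| = 5.99° (true dip is 21.0°, so apparent ≤ true as expected).

5.99°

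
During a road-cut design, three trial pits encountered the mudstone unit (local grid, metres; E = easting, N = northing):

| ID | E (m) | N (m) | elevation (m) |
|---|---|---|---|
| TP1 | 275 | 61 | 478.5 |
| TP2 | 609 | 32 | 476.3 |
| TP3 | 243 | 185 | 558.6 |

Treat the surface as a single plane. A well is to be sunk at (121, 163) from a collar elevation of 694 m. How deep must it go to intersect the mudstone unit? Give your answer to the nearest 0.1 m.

Two edge vectors: TP1→TP2 = (334, -29, -2.2), TP1→TP3 = (-32, 124, 80.1).
Normal n = (TP1→TP2) × (TP1→TP3) = (-2050.1, -26683, 40488).
So ∂z/∂E = −n_x/n_z = 0.05063 and ∂z/∂N = −n_y/n_z = 0.65903.
Intercept c from TP1: 478.5 − 13.92 − 40.20 = 424.37.
At (121, 163): z_contact = 6.13 + 107.42 + 424.37 = 537.92 m.
Depth below ground = 694 − 537.92 = 156.1 m.

156.1 m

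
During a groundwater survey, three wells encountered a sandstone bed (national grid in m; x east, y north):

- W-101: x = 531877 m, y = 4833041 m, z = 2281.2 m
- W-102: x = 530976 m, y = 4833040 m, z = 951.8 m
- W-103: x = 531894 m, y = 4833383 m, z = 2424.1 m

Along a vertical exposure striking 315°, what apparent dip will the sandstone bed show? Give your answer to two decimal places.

38.64°

Two edge vectors: W-101→W-102 = (-901, -1, -1329.4), W-101→W-103 = (17, 342, 142.9).
Normal n = (W-101→W-102) × (W-101→W-103) = (454511.9, 106153.1, -308125).
So ∂z/∂x = −n_x/n_z = 1.47509 and ∂z/∂y = −n_y/n_z = 0.34451.
Unit vector along 315° is (sin 315°, cos 315°) = (-0.7071, 0.7071).
Slope in that direction = a·(-0.7071) + b·(0.7071) = −0.79944.
Apparent dip = arctan|0.79944| = 38.64° (true dip is 56.6°, so apparent ≤ true as expected).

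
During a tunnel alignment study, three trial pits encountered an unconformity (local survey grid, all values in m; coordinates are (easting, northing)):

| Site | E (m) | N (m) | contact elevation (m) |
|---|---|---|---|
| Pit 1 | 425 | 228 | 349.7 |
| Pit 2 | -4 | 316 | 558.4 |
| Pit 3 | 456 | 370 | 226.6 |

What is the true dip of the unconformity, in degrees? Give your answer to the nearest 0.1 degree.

44.0°

Let the plane be z = a·E + b·N + c.
Pit 2−Pit 1: −429a + 88b = 208.7;  Pit 3−Pit 1: 31a + 142b = −123.1.
Solving gives a = −0.63583, b = −0.72809.
Gradient magnitude |∇z| = √(a² + b²) = √(0.40428 + 0.53012) = 0.96664.
True dip = arctan(0.96664) = 44.0°, dipping toward NE (azimuth ≈ 041°).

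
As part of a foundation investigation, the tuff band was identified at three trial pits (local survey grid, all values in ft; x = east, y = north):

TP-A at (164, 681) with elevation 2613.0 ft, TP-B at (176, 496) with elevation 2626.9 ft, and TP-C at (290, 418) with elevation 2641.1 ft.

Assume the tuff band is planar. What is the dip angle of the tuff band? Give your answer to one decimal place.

Let the plane be z = a·x + b·y + c.
TP-B−TP-A: 12a − 185b = 13.9;  TP-C−TP-A: 126a − 263b = 28.1.
Solving gives a = 0.07655, b = −0.07017.
Gradient magnitude |∇z| = √(a² + b²) = √(0.00586 + 0.00492) = 0.10384.
True dip = arctan(0.10384) = 5.9°, dipping toward NW (azimuth ≈ 313°).

5.9°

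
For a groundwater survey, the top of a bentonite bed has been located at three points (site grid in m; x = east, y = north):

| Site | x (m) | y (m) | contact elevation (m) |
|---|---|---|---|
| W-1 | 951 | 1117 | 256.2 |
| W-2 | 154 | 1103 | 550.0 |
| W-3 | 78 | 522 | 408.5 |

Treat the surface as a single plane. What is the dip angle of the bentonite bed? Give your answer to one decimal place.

Let the plane be z = a·x + b·y + c.
W-2−W-1: −797a − 14b = 293.8;  W-3−W-1: −873a − 595b = 152.3.
Solving gives a = −0.37377, b = 0.29244.
Gradient magnitude |∇z| = √(a² + b²) = √(0.13970 + 0.08552) = 0.47458.
True dip = arctan(0.47458) = 25.4°, dipping toward SE (azimuth ≈ 128°).

25.4°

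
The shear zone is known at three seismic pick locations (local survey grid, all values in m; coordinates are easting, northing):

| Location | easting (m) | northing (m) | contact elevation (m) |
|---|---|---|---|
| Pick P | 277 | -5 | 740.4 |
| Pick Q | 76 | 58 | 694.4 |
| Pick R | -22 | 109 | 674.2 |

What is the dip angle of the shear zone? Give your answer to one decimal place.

Let the plane be z = a·easting + b·northing + c.
Pick Q−Pick P: −201a + 63b = −46;  Pick R−Pick P: −299a + 114b = −66.2.
Solving gives a = 0.26328, b = 0.10984.
Gradient magnitude |∇z| = √(a² + b²) = √(0.06932 + 0.01206) = 0.28527.
True dip = arctan(0.28527) = 15.9°, dipping toward WSW (azimuth ≈ 247°).

15.9°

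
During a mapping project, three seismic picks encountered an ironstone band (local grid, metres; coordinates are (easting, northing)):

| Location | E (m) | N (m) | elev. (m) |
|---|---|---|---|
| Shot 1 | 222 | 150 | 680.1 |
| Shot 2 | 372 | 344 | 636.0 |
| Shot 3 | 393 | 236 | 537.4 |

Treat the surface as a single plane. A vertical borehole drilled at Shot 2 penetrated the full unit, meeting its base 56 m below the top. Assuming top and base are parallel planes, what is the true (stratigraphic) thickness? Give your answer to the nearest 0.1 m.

33.1 m

Two edge vectors: Shot 1→Shot 2 = (150, 194, -44.1), Shot 1→Shot 3 = (171, 86, -142.7).
Normal n = (Shot 1→Shot 2) × (Shot 1→Shot 3) = (-23891.2, 13863.9, -20274).
So ∂z/∂E = −n_x/n_z = −1.17842 and ∂z/∂N = −n_y/n_z = 0.68383.
|∇z| = √(a²+b²) = 1.36245, so dip δ = arctan(1.36245) = 53.72°.
True thickness = vertical thickness × cos δ = 56 × cos 53.72° = 33.1 m.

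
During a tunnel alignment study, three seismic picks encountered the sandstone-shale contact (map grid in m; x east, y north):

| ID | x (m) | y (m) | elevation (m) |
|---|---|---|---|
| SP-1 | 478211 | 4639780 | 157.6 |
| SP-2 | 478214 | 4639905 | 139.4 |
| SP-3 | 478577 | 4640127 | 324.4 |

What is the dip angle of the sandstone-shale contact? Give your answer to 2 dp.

32.14°

Two edge vectors: SP-1→SP-2 = (3, 125, -18.2), SP-1→SP-3 = (366, 347, 166.8).
Normal n = (SP-1→SP-2) × (SP-1→SP-3) = (27165.4, -7161.6, -44709).
So ∂z/∂x = −n_x/n_z = 0.60760 and ∂z/∂y = −n_y/n_z = −0.16018.
Gradient magnitude |∇z| = √(a² + b²) = √(0.36918 + 0.02566) = 0.62836.
True dip = arctan(0.62836) = 32.14°, dipping toward WNW (azimuth ≈ 285°).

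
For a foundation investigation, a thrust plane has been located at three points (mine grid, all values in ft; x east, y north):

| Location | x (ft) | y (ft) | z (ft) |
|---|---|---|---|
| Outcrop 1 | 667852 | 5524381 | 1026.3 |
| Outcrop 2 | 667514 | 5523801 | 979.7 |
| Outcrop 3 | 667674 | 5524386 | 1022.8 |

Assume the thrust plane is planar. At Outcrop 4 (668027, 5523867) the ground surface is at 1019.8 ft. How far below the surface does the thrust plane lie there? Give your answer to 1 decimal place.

Two edge vectors: Outcrop 1→Outcrop 2 = (-338, -580, -46.6), Outcrop 1→Outcrop 3 = (-178, 5, -3.5).
Normal n = (Outcrop 1→Outcrop 2) × (Outcrop 1→Outcrop 3) = (2263, 7111.8, -104930).
So ∂z/∂x = −n_x/n_z = 0.021566759 and ∂z/∂y = −n_y/n_z = 0.067776613.
Intercept c from Outcrop 1: 1026.3 − 14403.40 − 374423.83 = −387800.94.
At (668027, 5523867): z_contact = 14407.18 + 374389.00 − 387800.94 = 995.24 ft.
Depth below ground = 1019.8 − 995.24 = 24.6 ft.

24.6 ft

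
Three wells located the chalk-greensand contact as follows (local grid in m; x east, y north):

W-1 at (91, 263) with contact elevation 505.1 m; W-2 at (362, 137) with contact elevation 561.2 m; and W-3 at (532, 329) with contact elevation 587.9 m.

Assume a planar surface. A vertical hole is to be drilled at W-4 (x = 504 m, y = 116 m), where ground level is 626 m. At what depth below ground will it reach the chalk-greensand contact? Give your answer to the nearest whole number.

Let the plane be z = a·x + b·y + c.
W-2−W-1: 271a − 126b = 56.1;  W-3−W-1: 441a + 66b = 82.8.
Solving gives a = 0.19244, b = −0.03133.
Then c = 505.1 − a·91 − b·263 = 495.83.
At (504, 116): z_contact = 97.0 − 3.6 + 495.83 = 589.2 m.
Depth below ground = 626 − 589.2 = 37 m.

37 m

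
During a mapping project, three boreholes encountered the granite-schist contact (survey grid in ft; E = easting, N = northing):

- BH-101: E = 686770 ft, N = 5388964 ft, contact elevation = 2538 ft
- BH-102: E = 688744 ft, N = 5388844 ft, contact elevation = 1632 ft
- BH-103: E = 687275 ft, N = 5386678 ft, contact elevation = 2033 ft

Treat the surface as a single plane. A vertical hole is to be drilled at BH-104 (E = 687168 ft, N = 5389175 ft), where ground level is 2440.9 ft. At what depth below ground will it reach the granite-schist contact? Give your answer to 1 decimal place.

Two edge vectors: BH-101→BH-102 = (1974, -120, -906), BH-101→BH-103 = (505, -2286, -505).
Normal n = (BH-101→BH-102) × (BH-101→BH-103) = (-2010516, 539340, -4451964).
So ∂z/∂E = −n_x/n_z = −0.451602035 and ∂z/∂N = −n_y/n_z = 0.121146532.
Intercept c from BH-101: 2538 + 310146.73 − 652854.30 = −340169.57.
At (687168, 5389175): z_contact = −310326.47 + 652879.86 − 340169.57 = 2383.82 ft.
Depth below ground = 2440.9 − 2383.82 = 57.1 ft.

57.1 ft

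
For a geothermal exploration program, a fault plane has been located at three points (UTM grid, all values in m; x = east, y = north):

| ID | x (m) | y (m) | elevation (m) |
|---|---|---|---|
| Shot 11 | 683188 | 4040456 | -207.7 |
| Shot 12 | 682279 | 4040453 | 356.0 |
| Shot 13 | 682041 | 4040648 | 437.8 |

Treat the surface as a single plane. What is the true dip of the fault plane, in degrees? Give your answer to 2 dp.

Let the plane be z = a·x + b·y + c.
Shot 12−Shot 11: −909a − 3b = 563.7;  Shot 13−Shot 11: −1147a + 192b = 645.5.
Solving gives a = −0.61902, b = −0.33604.
Gradient magnitude |∇z| = √(a² + b²) = √(0.38319 + 0.11292) = 0.70435.
True dip = arctan(0.70435) = 35.16°, dipping toward ENE (azimuth ≈ 062°).

35.16°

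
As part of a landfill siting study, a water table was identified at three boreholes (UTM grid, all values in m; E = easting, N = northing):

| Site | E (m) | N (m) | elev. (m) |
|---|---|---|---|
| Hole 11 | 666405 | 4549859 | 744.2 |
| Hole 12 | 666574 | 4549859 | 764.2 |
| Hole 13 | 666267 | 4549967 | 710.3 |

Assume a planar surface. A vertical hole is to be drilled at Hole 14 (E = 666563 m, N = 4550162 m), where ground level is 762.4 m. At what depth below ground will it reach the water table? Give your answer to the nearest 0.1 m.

Let the plane be z = a·E + b·N + c.
Hole 12−Hole 11: 169a + 0b = 20;  Hole 13−Hole 11: −138a + 108b = −33.9.
Solving gives a = 0.118343195, b = −0.162672584.
Then c = 744.2 − a·666405 − b·4549859 = 662017.02.
At (666563, 4550162): z_contact = 78883.20 − 740186.61 + 662017.02 = 713.61 m.
Depth below ground = 762.4 − 713.61 = 48.8 m.

48.8 m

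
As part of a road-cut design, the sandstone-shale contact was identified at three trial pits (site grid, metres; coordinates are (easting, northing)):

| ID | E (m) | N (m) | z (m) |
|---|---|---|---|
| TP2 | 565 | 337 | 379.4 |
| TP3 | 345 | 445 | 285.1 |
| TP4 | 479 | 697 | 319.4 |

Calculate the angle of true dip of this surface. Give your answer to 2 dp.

Two edge vectors: TP2→TP3 = (-220, 108, -94.3), TP2→TP4 = (-86, 360, -60).
Normal n = (TP2→TP3) × (TP2→TP4) = (27468, -5090.2, -69912).
So ∂z/∂E = −n_x/n_z = 0.39289 and ∂z/∂N = −n_y/n_z = −0.07281.
Gradient magnitude |∇z| = √(a² + b²) = √(0.15437 + 0.00530) = 0.39958.
True dip = arctan(0.39958) = 21.78°, dipping toward W (azimuth ≈ 280°).

21.78°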